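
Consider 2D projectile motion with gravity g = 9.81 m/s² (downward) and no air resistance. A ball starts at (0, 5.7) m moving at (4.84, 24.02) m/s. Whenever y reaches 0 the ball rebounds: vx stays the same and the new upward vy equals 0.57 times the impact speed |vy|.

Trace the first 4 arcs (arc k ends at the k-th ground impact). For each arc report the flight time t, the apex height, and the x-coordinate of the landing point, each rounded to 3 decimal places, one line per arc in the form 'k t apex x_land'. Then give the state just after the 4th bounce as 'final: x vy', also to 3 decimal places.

Arc 1: start y=5.700, vy=24.020 → t=5.124, apex=35.107, x_land=24.799, impact vy=-26.245
  bounce: vy ← 0.57·26.245 = 14.960
Arc 2: start y=0.000, vy=14.960 → t=3.050, apex=11.406, x_land=39.561, impact vy=-14.960
  bounce: vy ← 0.57·14.960 = 8.527
Arc 3: start y=0.000, vy=8.527 → t=1.738, apex=3.706, x_land=47.975, impact vy=-8.527
  bounce: vy ← 0.57·8.527 = 4.860
Arc 4: start y=0.000, vy=4.860 → t=0.991, apex=1.204, x_land=52.771, impact vy=-4.860
  bounce: vy ← 0.57·4.860 = 2.770

1 5.124 35.107 24.799
2 3.050 11.406 39.561
3 1.738 3.706 47.975
4 0.991 1.204 52.771
final: 52.771 2.770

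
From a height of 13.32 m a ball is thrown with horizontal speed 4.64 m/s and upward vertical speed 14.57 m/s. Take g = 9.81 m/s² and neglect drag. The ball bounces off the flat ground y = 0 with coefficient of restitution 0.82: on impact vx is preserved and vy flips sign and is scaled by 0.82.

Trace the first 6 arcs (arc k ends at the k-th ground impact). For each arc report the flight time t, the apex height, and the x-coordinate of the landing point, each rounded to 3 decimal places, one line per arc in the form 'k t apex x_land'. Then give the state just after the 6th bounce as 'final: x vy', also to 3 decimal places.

Arc 1: start y=13.320, vy=14.570 → t=3.704, apex=24.140, x_land=17.185, impact vy=-21.763
  bounce: vy ← 0.82·21.763 = 17.846
Arc 2: start y=0.000, vy=17.846 → t=3.638, apex=16.232, x_land=34.066, impact vy=-17.846
  bounce: vy ← 0.82·17.846 = 14.633
Arc 3: start y=0.000, vy=14.633 → t=2.983, apex=10.914, x_land=47.909, impact vy=-14.633
  bounce: vy ← 0.82·14.633 = 11.999
Arc 4: start y=0.000, vy=11.999 → t=2.446, apex=7.339, x_land=59.260, impact vy=-11.999
  bounce: vy ← 0.82·11.999 = 9.839
Arc 5: start y=0.000, vy=9.839 → t=2.006, apex=4.935, x_land=68.568, impact vy=-9.839
  bounce: vy ← 0.82·9.839 = 8.068
Arc 6: start y=0.000, vy=8.068 → t=1.645, apex=3.318, x_land=76.201, impact vy=-8.068
  bounce: vy ← 0.82·8.068 = 6.616

1 3.704 24.140 17.185
2 3.638 16.232 34.066
3 2.983 10.914 47.909
4 2.446 7.339 59.260
5 2.006 4.935 68.568
6 1.645 3.318 76.201
final: 76.201 6.616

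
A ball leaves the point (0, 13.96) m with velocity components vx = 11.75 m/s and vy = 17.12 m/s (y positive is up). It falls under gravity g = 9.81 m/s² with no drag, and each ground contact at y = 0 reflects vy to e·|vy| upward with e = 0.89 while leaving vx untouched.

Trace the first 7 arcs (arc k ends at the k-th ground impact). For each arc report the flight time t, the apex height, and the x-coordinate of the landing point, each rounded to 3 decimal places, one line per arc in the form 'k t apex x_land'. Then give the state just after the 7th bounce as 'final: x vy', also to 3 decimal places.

Arc 1: start y=13.960, vy=17.120 → t=4.172, apex=28.899, x_land=49.026, impact vy=-23.812
  bounce: vy ← 0.89·23.812 = 21.192
Arc 2: start y=0.000, vy=21.192 → t=4.321, apex=22.891, x_land=99.792, impact vy=-21.192
  bounce: vy ← 0.89·21.192 = 18.861
Arc 3: start y=0.000, vy=18.861 → t=3.845, apex=18.132, x_land=144.975, impact vy=-18.861
  bounce: vy ← 0.89·18.861 = 16.786
Arc 4: start y=0.000, vy=16.786 → t=3.422, apex=14.362, x_land=185.187, impact vy=-16.786
  bounce: vy ← 0.89·16.786 = 14.940
Arc 5: start y=0.000, vy=14.940 → t=3.046, apex=11.376, x_land=220.975, impact vy=-14.940
  bounce: vy ← 0.89·14.940 = 13.297
Arc 6: start y=0.000, vy=13.297 → t=2.711, apex=9.011, x_land=252.827, impact vy=-13.297
  bounce: vy ← 0.89·13.297 = 11.834
Arc 7: start y=0.000, vy=11.834 → t=2.413, apex=7.138, x_land=281.176, impact vy=-11.834
  bounce: vy ← 0.89·11.834 = 10.532

1 4.172 28.899 49.026
2 4.321 22.891 99.792
3 3.845 18.132 144.975
4 3.422 14.362 185.187
5 3.046 11.376 220.975
6 2.711 9.011 252.827
7 2.413 7.138 281.176
final: 281.176 10.532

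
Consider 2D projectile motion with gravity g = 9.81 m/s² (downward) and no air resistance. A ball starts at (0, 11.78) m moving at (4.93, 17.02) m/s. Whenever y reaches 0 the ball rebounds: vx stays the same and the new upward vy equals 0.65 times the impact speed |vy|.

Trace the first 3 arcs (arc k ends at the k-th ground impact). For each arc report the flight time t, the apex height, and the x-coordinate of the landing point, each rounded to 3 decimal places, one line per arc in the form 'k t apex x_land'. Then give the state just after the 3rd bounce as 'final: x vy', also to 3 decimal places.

1 4.061 26.545 20.022
2 3.024 11.215 34.931
3 1.966 4.738 44.623
final: 44.623 6.267

Arc 1: start y=11.780, vy=17.020 → t=4.061, apex=26.545, x_land=20.022, impact vy=-22.821
  bounce: vy ← 0.65·22.821 = 14.834
Arc 2: start y=0.000, vy=14.834 → t=3.024, apex=11.215, x_land=34.931, impact vy=-14.834
  bounce: vy ← 0.65·14.834 = 9.642
Arc 3: start y=0.000, vy=9.642 → t=1.966, apex=4.738, x_land=44.623, impact vy=-9.642
  bounce: vy ← 0.65·9.642 = 6.267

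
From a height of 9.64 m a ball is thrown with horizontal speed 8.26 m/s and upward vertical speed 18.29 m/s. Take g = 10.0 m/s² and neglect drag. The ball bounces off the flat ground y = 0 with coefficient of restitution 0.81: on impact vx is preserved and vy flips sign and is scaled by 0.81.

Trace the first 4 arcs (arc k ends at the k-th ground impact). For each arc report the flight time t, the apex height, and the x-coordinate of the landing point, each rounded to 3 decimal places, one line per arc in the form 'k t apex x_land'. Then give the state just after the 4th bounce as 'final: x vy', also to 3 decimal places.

1 4.125 26.366 34.075
2 3.720 17.299 64.803
3 3.013 11.350 89.693
4 2.441 7.447 109.854
final: 109.854 9.885

Arc 1: start y=9.640, vy=18.290 → t=4.125, apex=26.366, x_land=34.075, impact vy=-22.964
  bounce: vy ← 0.81·22.964 = 18.600
Arc 2: start y=0.000, vy=18.600 → t=3.720, apex=17.299, x_land=64.803, impact vy=-18.600
  bounce: vy ← 0.81·18.600 = 15.066
Arc 3: start y=0.000, vy=15.066 → t=3.013, apex=11.350, x_land=89.693, impact vy=-15.066
  bounce: vy ← 0.81·15.066 = 12.204
Arc 4: start y=0.000, vy=12.204 → t=2.441, apex=7.447, x_land=109.854, impact vy=-12.204
  bounce: vy ← 0.81·12.204 = 9.885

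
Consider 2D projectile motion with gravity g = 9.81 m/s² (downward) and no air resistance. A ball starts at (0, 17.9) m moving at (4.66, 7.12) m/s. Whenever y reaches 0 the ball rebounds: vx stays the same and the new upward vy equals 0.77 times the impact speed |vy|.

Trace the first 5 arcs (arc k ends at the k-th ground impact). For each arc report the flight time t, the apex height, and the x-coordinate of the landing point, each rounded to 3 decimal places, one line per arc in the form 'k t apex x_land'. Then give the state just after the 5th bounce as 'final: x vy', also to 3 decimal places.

Arc 1: start y=17.900, vy=7.120 → t=2.769, apex=20.484, x_land=12.905, impact vy=-20.047
  bounce: vy ← 0.77·20.047 = 15.436
Arc 2: start y=0.000, vy=15.436 → t=3.147, apex=12.145, x_land=27.570, impact vy=-15.436
  bounce: vy ← 0.77·15.436 = 11.886
Arc 3: start y=0.000, vy=11.886 → t=2.423, apex=7.201, x_land=38.863, impact vy=-11.886
  bounce: vy ← 0.77·11.886 = 9.152
Arc 4: start y=0.000, vy=9.152 → t=1.866, apex=4.269, x_land=47.558, impact vy=-9.152
  bounce: vy ← 0.77·9.152 = 7.047
Arc 5: start y=0.000, vy=7.047 → t=1.437, apex=2.531, x_land=54.253, impact vy=-7.047
  bounce: vy ← 0.77·7.047 = 5.426

1 2.769 20.484 12.905
2 3.147 12.145 27.570
3 2.423 7.201 38.863
4 1.866 4.269 47.558
5 1.437 2.531 54.253
final: 54.253 5.426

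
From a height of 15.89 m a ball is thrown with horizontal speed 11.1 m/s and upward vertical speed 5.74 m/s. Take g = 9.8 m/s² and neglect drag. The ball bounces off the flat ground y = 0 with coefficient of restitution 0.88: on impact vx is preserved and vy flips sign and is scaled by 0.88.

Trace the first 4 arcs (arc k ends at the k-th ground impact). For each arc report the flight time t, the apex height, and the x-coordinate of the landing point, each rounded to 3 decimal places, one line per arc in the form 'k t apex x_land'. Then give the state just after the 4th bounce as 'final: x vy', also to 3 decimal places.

1 2.479 17.571 27.521
2 3.333 13.607 64.515
3 2.933 10.537 97.070
4 2.581 8.160 125.719
final: 125.719 11.129

Arc 1: start y=15.890, vy=5.740 → t=2.479, apex=17.571, x_land=27.521, impact vy=-18.558
  bounce: vy ← 0.88·18.558 = 16.331
Arc 2: start y=0.000, vy=16.331 → t=3.333, apex=13.607, x_land=64.515, impact vy=-16.331
  bounce: vy ← 0.88·16.331 = 14.371
Arc 3: start y=0.000, vy=14.371 → t=2.933, apex=10.537, x_land=97.070, impact vy=-14.371
  bounce: vy ← 0.88·14.371 = 12.647
Arc 4: start y=0.000, vy=12.647 → t=2.581, apex=8.160, x_land=125.719, impact vy=-12.647
  bounce: vy ← 0.88·12.647 = 11.129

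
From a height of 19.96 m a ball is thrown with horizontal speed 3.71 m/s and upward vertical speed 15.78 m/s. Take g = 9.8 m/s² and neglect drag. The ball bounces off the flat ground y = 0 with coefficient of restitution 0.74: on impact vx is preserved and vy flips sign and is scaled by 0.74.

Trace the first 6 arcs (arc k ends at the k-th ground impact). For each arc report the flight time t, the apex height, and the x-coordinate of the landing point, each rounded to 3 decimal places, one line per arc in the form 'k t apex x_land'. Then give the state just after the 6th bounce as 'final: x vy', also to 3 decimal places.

Arc 1: start y=19.960, vy=15.780 → t=4.192, apex=32.665, x_land=15.553, impact vy=-25.303
  bounce: vy ← 0.74·25.303 = 18.724
Arc 2: start y=0.000, vy=18.724 → t=3.821, apex=17.887, x_land=29.729, impact vy=-18.724
  bounce: vy ← 0.74·18.724 = 13.856
Arc 3: start y=0.000, vy=13.856 → t=2.828, apex=9.795, x_land=40.220, impact vy=-13.856
  bounce: vy ← 0.74·13.856 = 10.253
Arc 4: start y=0.000, vy=10.253 → t=2.092, apex=5.364, x_land=47.983, impact vy=-10.253
  bounce: vy ← 0.74·10.253 = 7.587
Arc 5: start y=0.000, vy=7.587 → t=1.548, apex=2.937, x_land=53.728, impact vy=-7.587
  bounce: vy ← 0.74·7.587 = 5.615
Arc 6: start y=0.000, vy=5.615 → t=1.146, apex=1.608, x_land=57.979, impact vy=-5.615
  bounce: vy ← 0.74·5.615 = 4.155

1 4.192 32.665 15.553
2 3.821 17.887 29.729
3 2.828 9.795 40.220
4 2.092 5.364 47.983
5 1.548 2.937 53.728
6 1.146 1.608 57.979
final: 57.979 4.155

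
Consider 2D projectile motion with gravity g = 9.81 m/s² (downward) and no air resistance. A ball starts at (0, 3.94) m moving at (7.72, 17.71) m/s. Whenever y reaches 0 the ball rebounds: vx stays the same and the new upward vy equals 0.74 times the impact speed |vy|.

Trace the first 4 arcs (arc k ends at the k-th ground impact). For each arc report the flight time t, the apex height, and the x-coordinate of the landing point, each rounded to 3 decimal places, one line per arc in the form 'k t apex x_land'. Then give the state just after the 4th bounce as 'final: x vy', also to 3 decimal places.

Arc 1: start y=3.940, vy=17.710 → t=3.821, apex=19.926, x_land=29.497, impact vy=-19.772
  bounce: vy ← 0.74·19.772 = 14.632
Arc 2: start y=0.000, vy=14.632 → t=2.983, apex=10.911, x_land=52.526, impact vy=-14.632
  bounce: vy ← 0.74·14.632 = 10.827
Arc 3: start y=0.000, vy=10.827 → t=2.207, apex=5.975, x_land=69.567, impact vy=-10.827
  bounce: vy ← 0.74·10.827 = 8.012
Arc 4: start y=0.000, vy=8.012 → t=1.633, apex=3.272, x_land=82.177, impact vy=-8.012
  bounce: vy ← 0.74·8.012 = 5.929

1 3.821 19.926 29.497
2 2.983 10.911 52.526
3 2.207 5.975 69.567
4 1.633 3.272 82.177
final: 82.177 5.929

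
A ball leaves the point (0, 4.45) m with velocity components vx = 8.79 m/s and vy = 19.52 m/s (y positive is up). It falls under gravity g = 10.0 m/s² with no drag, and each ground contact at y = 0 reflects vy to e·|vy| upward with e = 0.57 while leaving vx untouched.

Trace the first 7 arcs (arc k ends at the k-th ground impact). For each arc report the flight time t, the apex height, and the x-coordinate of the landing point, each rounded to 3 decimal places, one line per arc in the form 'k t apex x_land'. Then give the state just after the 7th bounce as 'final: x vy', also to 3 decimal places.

Arc 1: start y=4.450, vy=19.520 → t=4.120, apex=23.502, x_land=36.215, impact vy=-21.680
  bounce: vy ← 0.57·21.680 = 12.358
Arc 2: start y=0.000, vy=12.358 → t=2.472, apex=7.636, x_land=57.940, impact vy=-12.358
  bounce: vy ← 0.57·12.358 = 7.044
Arc 3: start y=0.000, vy=7.044 → t=1.409, apex=2.481, x_land=70.323, impact vy=-7.044
  bounce: vy ← 0.57·7.044 = 4.015
Arc 4: start y=0.000, vy=4.015 → t=0.803, apex=0.806, x_land=77.381, impact vy=-4.015
  bounce: vy ← 0.57·4.015 = 2.289
Arc 5: start y=0.000, vy=2.289 → t=0.458, apex=0.262, x_land=81.405, impact vy=-2.289
  bounce: vy ← 0.57·2.289 = 1.304
Arc 6: start y=0.000, vy=1.304 → t=0.261, apex=0.085, x_land=83.698, impact vy=-1.304
  bounce: vy ← 0.57·1.304 = 0.744
Arc 7: start y=0.000, vy=0.744 → t=0.149, apex=0.028, x_land=85.005, impact vy=-0.744
  bounce: vy ← 0.57·0.744 = 0.424

1 4.120 23.502 36.215
2 2.472 7.636 57.940
3 1.409 2.481 70.323
4 0.803 0.806 77.381
5 0.458 0.262 81.405
6 0.261 0.085 83.698
7 0.149 0.028 85.005
final: 85.005 0.424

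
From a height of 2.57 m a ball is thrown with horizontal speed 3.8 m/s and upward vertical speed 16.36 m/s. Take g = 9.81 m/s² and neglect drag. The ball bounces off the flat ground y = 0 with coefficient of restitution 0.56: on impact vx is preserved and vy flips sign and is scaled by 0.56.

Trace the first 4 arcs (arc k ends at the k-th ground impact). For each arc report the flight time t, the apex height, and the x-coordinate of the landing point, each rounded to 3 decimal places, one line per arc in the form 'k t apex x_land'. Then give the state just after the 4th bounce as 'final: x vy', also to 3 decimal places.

1 3.486 16.212 13.246
2 2.036 5.084 20.983
3 1.140 1.594 25.316
4 0.639 0.500 27.742
final: 27.742 1.754

Arc 1: start y=2.570, vy=16.360 → t=3.486, apex=16.212, x_land=13.246, impact vy=-17.835
  bounce: vy ← 0.56·17.835 = 9.987
Arc 2: start y=0.000, vy=9.987 → t=2.036, apex=5.084, x_land=20.983, impact vy=-9.987
  bounce: vy ← 0.56·9.987 = 5.593
Arc 3: start y=0.000, vy=5.593 → t=1.140, apex=1.594, x_land=25.316, impact vy=-5.593
  bounce: vy ← 0.56·5.593 = 3.132
Arc 4: start y=0.000, vy=3.132 → t=0.639, apex=0.500, x_land=27.742, impact vy=-3.132
  bounce: vy ← 0.56·3.132 = 1.754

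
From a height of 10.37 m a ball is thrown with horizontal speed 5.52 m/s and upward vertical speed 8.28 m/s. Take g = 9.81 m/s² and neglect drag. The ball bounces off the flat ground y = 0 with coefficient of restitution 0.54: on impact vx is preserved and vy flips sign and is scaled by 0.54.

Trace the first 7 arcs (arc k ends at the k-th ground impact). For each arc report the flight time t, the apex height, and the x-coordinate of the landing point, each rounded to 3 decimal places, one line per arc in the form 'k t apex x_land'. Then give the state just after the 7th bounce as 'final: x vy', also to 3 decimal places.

1 2.525 13.864 13.940
2 1.816 4.043 23.962
3 0.980 1.179 29.375
4 0.529 0.344 32.297
5 0.286 0.100 33.876
6 0.154 0.029 34.728
7 0.083 0.009 35.188
final: 35.188 0.221

Arc 1: start y=10.370, vy=8.280 → t=2.525, apex=13.864, x_land=13.940, impact vy=-16.493
  bounce: vy ← 0.54·16.493 = 8.906
Arc 2: start y=0.000, vy=8.906 → t=1.816, apex=4.043, x_land=23.962, impact vy=-8.906
  bounce: vy ← 0.54·8.906 = 4.809
Arc 3: start y=0.000, vy=4.809 → t=0.980, apex=1.179, x_land=29.375, impact vy=-4.809
  bounce: vy ← 0.54·4.809 = 2.597
Arc 4: start y=0.000, vy=2.597 → t=0.529, apex=0.344, x_land=32.297, impact vy=-2.597
  bounce: vy ← 0.54·2.597 = 1.402
Arc 5: start y=0.000, vy=1.402 → t=0.286, apex=0.100, x_land=33.876, impact vy=-1.402
  bounce: vy ← 0.54·1.402 = 0.757
Arc 6: start y=0.000, vy=0.757 → t=0.154, apex=0.029, x_land=34.728, impact vy=-0.757
  bounce: vy ← 0.54·0.757 = 0.409
Arc 7: start y=0.000, vy=0.409 → t=0.083, apex=0.009, x_land=35.188, impact vy=-0.409
  bounce: vy ← 0.54·0.409 = 0.221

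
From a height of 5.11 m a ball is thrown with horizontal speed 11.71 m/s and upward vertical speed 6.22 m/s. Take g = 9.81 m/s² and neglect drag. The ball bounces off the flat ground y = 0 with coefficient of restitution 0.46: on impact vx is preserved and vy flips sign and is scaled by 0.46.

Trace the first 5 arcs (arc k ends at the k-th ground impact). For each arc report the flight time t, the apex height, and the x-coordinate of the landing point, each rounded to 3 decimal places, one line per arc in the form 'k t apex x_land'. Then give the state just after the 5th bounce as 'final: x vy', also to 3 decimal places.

Arc 1: start y=5.110, vy=6.220 → t=1.836, apex=7.082, x_land=21.495, impact vy=-11.788
  bounce: vy ← 0.46·11.788 = 5.422
Arc 2: start y=0.000, vy=5.422 → t=1.105, apex=1.499, x_land=34.440, impact vy=-5.422
  bounce: vy ← 0.46·5.422 = 2.494
Arc 3: start y=0.000, vy=2.494 → t=0.509, apex=0.317, x_land=40.395, impact vy=-2.494
  bounce: vy ← 0.46·2.494 = 1.147
Arc 4: start y=0.000, vy=1.147 → t=0.234, apex=0.067, x_land=43.134, impact vy=-1.147
  bounce: vy ← 0.46·1.147 = 0.528
Arc 5: start y=0.000, vy=0.528 → t=0.108, apex=0.014, x_land=44.394, impact vy=-0.528
  bounce: vy ← 0.46·0.528 = 0.243

1 1.836 7.082 21.495
2 1.105 1.499 34.440
3 0.509 0.317 40.395
4 0.234 0.067 43.134
5 0.108 0.014 44.394
final: 44.394 0.243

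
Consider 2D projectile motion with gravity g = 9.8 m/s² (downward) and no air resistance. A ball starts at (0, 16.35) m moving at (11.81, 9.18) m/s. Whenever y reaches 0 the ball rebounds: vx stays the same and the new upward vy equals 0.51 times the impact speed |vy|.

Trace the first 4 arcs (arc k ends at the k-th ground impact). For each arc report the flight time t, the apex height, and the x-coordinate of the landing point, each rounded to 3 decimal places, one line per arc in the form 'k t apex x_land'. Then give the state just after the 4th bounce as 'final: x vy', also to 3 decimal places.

Arc 1: start y=16.350, vy=9.180 → t=2.990, apex=20.650, x_land=35.307, impact vy=-20.118
  bounce: vy ← 0.51·20.118 = 10.260
Arc 2: start y=0.000, vy=10.260 → t=2.094, apex=5.371, x_land=60.036, impact vy=-10.260
  bounce: vy ← 0.51·10.260 = 5.233
Arc 3: start y=0.000, vy=5.233 → t=1.068, apex=1.397, x_land=72.648, impact vy=-5.233
  bounce: vy ← 0.51·5.233 = 2.669
Arc 4: start y=0.000, vy=2.669 → t=0.545, apex=0.363, x_land=79.080, impact vy=-2.669
  bounce: vy ← 0.51·2.669 = 1.361

1 2.990 20.650 35.307
2 2.094 5.371 60.036
3 1.068 1.397 72.648
4 0.545 0.363 79.080
final: 79.080 1.361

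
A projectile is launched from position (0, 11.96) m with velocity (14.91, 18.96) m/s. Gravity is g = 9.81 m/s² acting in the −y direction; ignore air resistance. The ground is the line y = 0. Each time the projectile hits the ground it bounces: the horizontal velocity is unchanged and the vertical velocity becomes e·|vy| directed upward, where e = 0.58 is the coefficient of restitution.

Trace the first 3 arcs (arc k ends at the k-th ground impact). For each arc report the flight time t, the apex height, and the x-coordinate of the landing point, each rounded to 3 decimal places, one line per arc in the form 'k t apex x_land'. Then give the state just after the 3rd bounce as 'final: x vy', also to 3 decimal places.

Arc 1: start y=11.960, vy=18.960 → t=4.417, apex=30.282, x_land=65.864, impact vy=-24.375
  bounce: vy ← 0.58·24.375 = 14.137
Arc 2: start y=0.000, vy=14.137 → t=2.882, apex=10.187, x_land=108.838, impact vy=-14.137
  bounce: vy ← 0.58·14.137 = 8.200
Arc 3: start y=0.000, vy=8.200 → t=1.672, apex=3.427, x_land=133.763, impact vy=-8.200
  bounce: vy ← 0.58·8.200 = 4.756

1 4.417 30.282 65.864
2 2.882 10.187 108.838
3 1.672 3.427 133.763
final: 133.763 4.756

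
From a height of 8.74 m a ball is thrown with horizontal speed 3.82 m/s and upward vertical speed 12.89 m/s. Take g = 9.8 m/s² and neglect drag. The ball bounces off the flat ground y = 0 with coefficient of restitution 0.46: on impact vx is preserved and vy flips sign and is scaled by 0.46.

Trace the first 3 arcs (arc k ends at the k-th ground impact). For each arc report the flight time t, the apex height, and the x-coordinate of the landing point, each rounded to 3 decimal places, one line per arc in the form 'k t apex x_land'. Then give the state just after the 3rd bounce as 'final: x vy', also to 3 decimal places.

Arc 1: start y=8.740, vy=12.890 → t=3.190, apex=17.217, x_land=12.185, impact vy=-18.370
  bounce: vy ← 0.46·18.370 = 8.450
Arc 2: start y=0.000, vy=8.450 → t=1.725, apex=3.643, x_land=18.773, impact vy=-8.450
  bounce: vy ← 0.46·8.450 = 3.887
Arc 3: start y=0.000, vy=3.887 → t=0.793, apex=0.771, x_land=21.803, impact vy=-3.887
  bounce: vy ← 0.46·3.887 = 1.788

1 3.190 17.217 12.185
2 1.725 3.643 18.773
3 0.793 0.771 21.803
final: 21.803 1.788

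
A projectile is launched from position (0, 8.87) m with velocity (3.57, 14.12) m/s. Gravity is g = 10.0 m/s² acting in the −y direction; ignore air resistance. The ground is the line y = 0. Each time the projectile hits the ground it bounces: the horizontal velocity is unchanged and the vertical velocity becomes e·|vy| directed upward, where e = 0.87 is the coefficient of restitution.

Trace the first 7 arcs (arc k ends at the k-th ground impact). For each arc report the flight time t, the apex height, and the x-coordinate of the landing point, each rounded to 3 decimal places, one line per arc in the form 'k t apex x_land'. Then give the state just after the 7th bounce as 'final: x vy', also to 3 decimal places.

1 3.353 18.839 11.970
2 3.377 14.259 24.028
3 2.938 10.793 34.518
4 2.556 8.169 43.644
5 2.224 6.183 51.584
6 1.935 4.680 58.492
7 1.683 3.542 64.502
final: 64.502 7.323

Arc 1: start y=8.870, vy=14.120 → t=3.353, apex=18.839, x_land=11.970, impact vy=-19.411
  bounce: vy ← 0.87·19.411 = 16.887
Arc 2: start y=0.000, vy=16.887 → t=3.377, apex=14.259, x_land=24.028, impact vy=-16.887
  bounce: vy ← 0.87·16.887 = 14.692
Arc 3: start y=0.000, vy=14.692 → t=2.938, apex=10.793, x_land=34.518, impact vy=-14.692
  bounce: vy ← 0.87·14.692 = 12.782
Arc 4: start y=0.000, vy=12.782 → t=2.556, apex=8.169, x_land=43.644, impact vy=-12.782
  bounce: vy ← 0.87·12.782 = 11.120
Arc 5: start y=0.000, vy=11.120 → t=2.224, apex=6.183, x_land=51.584, impact vy=-11.120
  bounce: vy ← 0.87·11.120 = 9.675
Arc 6: start y=0.000, vy=9.675 → t=1.935, apex=4.680, x_land=58.492, impact vy=-9.675
  bounce: vy ← 0.87·9.675 = 8.417
Arc 7: start y=0.000, vy=8.417 → t=1.683, apex=3.542, x_land=64.502, impact vy=-8.417
  bounce: vy ← 0.87·8.417 = 7.323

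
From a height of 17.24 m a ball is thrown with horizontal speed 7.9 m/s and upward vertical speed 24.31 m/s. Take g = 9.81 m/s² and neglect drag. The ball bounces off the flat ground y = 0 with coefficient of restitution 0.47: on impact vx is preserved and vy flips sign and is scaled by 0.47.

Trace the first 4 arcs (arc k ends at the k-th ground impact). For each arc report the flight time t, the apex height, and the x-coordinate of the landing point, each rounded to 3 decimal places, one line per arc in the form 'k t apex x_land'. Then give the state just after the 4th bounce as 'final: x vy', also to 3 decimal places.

1 5.585 47.361 44.125
2 2.921 10.462 67.200
3 1.373 2.311 78.046
4 0.645 0.511 83.143
final: 83.143 1.487

Arc 1: start y=17.240, vy=24.310 → t=5.585, apex=47.361, x_land=44.125, impact vy=-30.483
  bounce: vy ← 0.47·30.483 = 14.327
Arc 2: start y=0.000, vy=14.327 → t=2.921, apex=10.462, x_land=67.200, impact vy=-14.327
  bounce: vy ← 0.47·14.327 = 6.734
Arc 3: start y=0.000, vy=6.734 → t=1.373, apex=2.311, x_land=78.046, impact vy=-6.734
  bounce: vy ← 0.47·6.734 = 3.165
Arc 4: start y=0.000, vy=3.165 → t=0.645, apex=0.511, x_land=83.143, impact vy=-3.165
  bounce: vy ← 0.47·3.165 = 1.487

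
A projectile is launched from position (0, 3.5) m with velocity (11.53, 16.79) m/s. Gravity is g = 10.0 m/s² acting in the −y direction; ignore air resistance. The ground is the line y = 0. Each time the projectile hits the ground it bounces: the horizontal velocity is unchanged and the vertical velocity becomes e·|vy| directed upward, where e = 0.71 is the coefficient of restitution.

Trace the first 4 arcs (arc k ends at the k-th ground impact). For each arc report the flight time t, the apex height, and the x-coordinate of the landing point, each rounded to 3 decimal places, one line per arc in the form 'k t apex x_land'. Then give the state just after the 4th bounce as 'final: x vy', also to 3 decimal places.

Arc 1: start y=3.500, vy=16.790 → t=3.555, apex=17.595, x_land=40.988, impact vy=-18.759
  bounce: vy ← 0.71·18.759 = 13.319
Arc 2: start y=0.000, vy=13.319 → t=2.664, apex=8.870, x_land=71.702, impact vy=-13.319
  bounce: vy ← 0.71·13.319 = 9.456
Arc 3: start y=0.000, vy=9.456 → t=1.891, apex=4.471, x_land=93.508, impact vy=-9.456
  bounce: vy ← 0.71·9.456 = 6.714
Arc 4: start y=0.000, vy=6.714 → t=1.343, apex=2.254, x_land=108.991, impact vy=-6.714
  bounce: vy ← 0.71·6.714 = 4.767

1 3.555 17.595 40.988
2 2.664 8.870 71.702
3 1.891 4.471 93.508
4 1.343 2.254 108.991
final: 108.991 4.767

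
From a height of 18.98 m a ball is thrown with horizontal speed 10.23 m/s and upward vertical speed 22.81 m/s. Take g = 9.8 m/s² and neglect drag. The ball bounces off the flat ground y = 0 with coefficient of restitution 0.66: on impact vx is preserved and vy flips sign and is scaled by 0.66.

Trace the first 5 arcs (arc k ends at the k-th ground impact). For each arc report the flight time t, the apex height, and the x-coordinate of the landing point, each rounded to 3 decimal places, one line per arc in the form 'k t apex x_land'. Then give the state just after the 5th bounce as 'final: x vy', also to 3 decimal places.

1 5.376 45.526 54.993
2 4.024 19.831 96.153
3 2.656 8.638 123.319
4 1.753 3.763 141.249
5 1.157 1.639 153.082
final: 153.082 3.741

Arc 1: start y=18.980, vy=22.810 → t=5.376, apex=45.526, x_land=54.993, impact vy=-29.871
  bounce: vy ← 0.66·29.871 = 19.715
Arc 2: start y=0.000, vy=19.715 → t=4.024, apex=19.831, x_land=96.153, impact vy=-19.715
  bounce: vy ← 0.66·19.715 = 13.012
Arc 3: start y=0.000, vy=13.012 → t=2.656, apex=8.638, x_land=123.319, impact vy=-13.012
  bounce: vy ← 0.66·13.012 = 8.588
Arc 4: start y=0.000, vy=8.588 → t=1.753, apex=3.763, x_land=141.249, impact vy=-8.588
  bounce: vy ← 0.66·8.588 = 5.668
Arc 5: start y=0.000, vy=5.668 → t=1.157, apex=1.639, x_land=153.082, impact vy=-5.668
  bounce: vy ← 0.66·5.668 = 3.741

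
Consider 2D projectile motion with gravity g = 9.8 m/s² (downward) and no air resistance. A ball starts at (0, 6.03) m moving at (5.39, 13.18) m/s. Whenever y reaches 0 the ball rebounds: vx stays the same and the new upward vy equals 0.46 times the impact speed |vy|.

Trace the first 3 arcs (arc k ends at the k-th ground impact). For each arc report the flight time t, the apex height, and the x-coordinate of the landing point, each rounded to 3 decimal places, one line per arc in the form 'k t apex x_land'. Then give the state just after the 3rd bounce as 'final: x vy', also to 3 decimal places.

1 3.088 14.893 16.646
2 1.604 3.151 25.291
3 0.738 0.667 29.268
final: 29.268 1.663

Arc 1: start y=6.030, vy=13.180 → t=3.088, apex=14.893, x_land=16.646, impact vy=-17.085
  bounce: vy ← 0.46·17.085 = 7.859
Arc 2: start y=0.000, vy=7.859 → t=1.604, apex=3.151, x_land=25.291, impact vy=-7.859
  bounce: vy ← 0.46·7.859 = 3.615
Arc 3: start y=0.000, vy=3.615 → t=0.738, apex=0.667, x_land=29.268, impact vy=-3.615
  bounce: vy ← 0.46·3.615 = 1.663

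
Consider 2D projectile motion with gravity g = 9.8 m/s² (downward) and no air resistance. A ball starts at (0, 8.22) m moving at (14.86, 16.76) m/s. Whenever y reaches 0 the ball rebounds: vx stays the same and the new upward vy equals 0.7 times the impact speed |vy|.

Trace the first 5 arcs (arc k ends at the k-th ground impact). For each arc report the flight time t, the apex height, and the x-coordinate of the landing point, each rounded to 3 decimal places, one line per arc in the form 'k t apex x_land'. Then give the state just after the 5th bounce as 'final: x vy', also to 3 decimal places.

Arc 1: start y=8.220, vy=16.760 → t=3.856, apex=22.552, x_land=57.293, impact vy=-21.024
  bounce: vy ← 0.7·21.024 = 14.717
Arc 2: start y=0.000, vy=14.717 → t=3.003, apex=11.050, x_land=101.924, impact vy=-14.717
  bounce: vy ← 0.7·14.717 = 10.302
Arc 3: start y=0.000, vy=10.302 → t=2.102, apex=5.415, x_land=133.166, impact vy=-10.302
  bounce: vy ← 0.7·10.302 = 7.211
Arc 4: start y=0.000, vy=7.211 → t=1.472, apex=2.653, x_land=155.035, impact vy=-7.211
  bounce: vy ← 0.7·7.211 = 5.048
Arc 5: start y=0.000, vy=5.048 → t=1.030, apex=1.300, x_land=170.343, impact vy=-5.048
  bounce: vy ← 0.7·5.048 = 3.534

1 3.856 22.552 57.293
2 3.003 11.050 101.924
3 2.102 5.415 133.166
4 1.472 2.653 155.035
5 1.030 1.300 170.343
final: 170.343 3.534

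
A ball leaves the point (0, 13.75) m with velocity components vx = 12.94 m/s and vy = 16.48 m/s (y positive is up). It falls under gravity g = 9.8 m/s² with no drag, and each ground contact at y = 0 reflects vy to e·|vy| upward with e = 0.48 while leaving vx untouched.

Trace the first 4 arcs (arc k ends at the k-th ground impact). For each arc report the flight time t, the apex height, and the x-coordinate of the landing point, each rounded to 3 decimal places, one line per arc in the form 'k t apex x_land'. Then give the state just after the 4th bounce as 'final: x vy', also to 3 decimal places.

Arc 1: start y=13.750, vy=16.480 → t=4.055, apex=27.607, x_land=52.475, impact vy=-23.261
  bounce: vy ← 0.48·23.261 = 11.165
Arc 2: start y=0.000, vy=11.165 → t=2.279, apex=6.361, x_land=81.961, impact vy=-11.165
  bounce: vy ← 0.48·11.165 = 5.359
Arc 3: start y=0.000, vy=5.359 → t=1.094, apex=1.465, x_land=96.114, impact vy=-5.359
  bounce: vy ← 0.48·5.359 = 2.573
Arc 4: start y=0.000, vy=2.573 → t=0.525, apex=0.338, x_land=102.907, impact vy=-2.573
  bounce: vy ← 0.48·2.573 = 1.235

1 4.055 27.607 52.475
2 2.279 6.361 81.961
3 1.094 1.465 96.114
4 0.525 0.338 102.907
final: 102.907 1.235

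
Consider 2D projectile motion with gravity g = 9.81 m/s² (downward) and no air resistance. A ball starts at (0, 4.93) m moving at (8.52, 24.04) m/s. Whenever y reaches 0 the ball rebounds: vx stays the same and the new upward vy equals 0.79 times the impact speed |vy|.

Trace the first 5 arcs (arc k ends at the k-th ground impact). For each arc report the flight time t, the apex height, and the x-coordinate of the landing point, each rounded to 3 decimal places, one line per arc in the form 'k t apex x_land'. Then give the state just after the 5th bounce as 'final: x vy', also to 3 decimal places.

Arc 1: start y=4.930, vy=24.040 → t=5.098, apex=34.386, x_land=43.437, impact vy=-25.974
  bounce: vy ← 0.79·25.974 = 20.519
Arc 2: start y=0.000, vy=20.519 → t=4.183, apex=21.460, x_land=79.080, impact vy=-20.519
  bounce: vy ← 0.79·20.519 = 16.210
Arc 3: start y=0.000, vy=16.210 → t=3.305, apex=13.393, x_land=107.237, impact vy=-16.210
  bounce: vy ← 0.79·16.210 = 12.806
Arc 4: start y=0.000, vy=12.806 → t=2.611, apex=8.359, x_land=129.481, impact vy=-12.806
  bounce: vy ← 0.79·12.806 = 10.117
Arc 5: start y=0.000, vy=10.117 → t=2.063, apex=5.217, x_land=147.054, impact vy=-10.117
  bounce: vy ← 0.79·10.117 = 7.992

1 5.098 34.386 43.437
2 4.183 21.460 79.080
3 3.305 13.393 107.237
4 2.611 8.359 129.481
5 2.063 5.217 147.054
final: 147.054 7.992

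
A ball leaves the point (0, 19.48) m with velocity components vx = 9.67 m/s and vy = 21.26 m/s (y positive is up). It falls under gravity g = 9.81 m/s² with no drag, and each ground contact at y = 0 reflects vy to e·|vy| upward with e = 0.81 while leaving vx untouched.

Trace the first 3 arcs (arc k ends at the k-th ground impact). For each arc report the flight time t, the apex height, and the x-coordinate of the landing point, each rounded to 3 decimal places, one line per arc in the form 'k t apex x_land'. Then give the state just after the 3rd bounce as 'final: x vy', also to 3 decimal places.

Arc 1: start y=19.480, vy=21.260 → t=5.111, apex=42.517, x_land=49.427, impact vy=-28.882
  bounce: vy ← 0.81·28.882 = 23.395
Arc 2: start y=0.000, vy=23.395 → t=4.770, apex=27.895, x_land=95.548, impact vy=-23.395
  bounce: vy ← 0.81·23.395 = 18.950
Arc 3: start y=0.000, vy=18.950 → t=3.863, apex=18.302, x_land=132.907, impact vy=-18.950
  bounce: vy ← 0.81·18.950 = 15.349

1 5.111 42.517 49.427
2 4.770 27.895 95.548
3 3.863 18.302 132.907
final: 132.907 15.349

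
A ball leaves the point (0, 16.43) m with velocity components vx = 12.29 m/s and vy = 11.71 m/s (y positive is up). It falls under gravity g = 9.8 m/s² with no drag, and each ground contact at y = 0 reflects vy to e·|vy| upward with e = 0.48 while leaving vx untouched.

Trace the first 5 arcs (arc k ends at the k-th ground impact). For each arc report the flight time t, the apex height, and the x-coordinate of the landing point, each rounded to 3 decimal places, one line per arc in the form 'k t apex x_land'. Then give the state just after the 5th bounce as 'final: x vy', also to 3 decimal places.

Arc 1: start y=16.430, vy=11.710 → t=3.381, apex=23.426, x_land=41.558, impact vy=-21.428
  bounce: vy ← 0.48·21.428 = 10.285
Arc 2: start y=0.000, vy=10.285 → t=2.099, apex=5.397, x_land=67.355, impact vy=-10.285
  bounce: vy ← 0.48·10.285 = 4.937
Arc 3: start y=0.000, vy=4.937 → t=1.008, apex=1.244, x_land=79.738, impact vy=-4.937
  bounce: vy ← 0.48·4.937 = 2.370
Arc 4: start y=0.000, vy=2.370 → t=0.484, apex=0.287, x_land=85.681, impact vy=-2.370
  bounce: vy ← 0.48·2.370 = 1.137
Arc 5: start y=0.000, vy=1.137 → t=0.232, apex=0.066, x_land=88.534, impact vy=-1.137
  bounce: vy ← 0.48·1.137 = 0.546

1 3.381 23.426 41.558
2 2.099 5.397 67.355
3 1.008 1.244 79.738
4 0.484 0.287 85.681
5 0.232 0.066 88.534
final: 88.534 0.546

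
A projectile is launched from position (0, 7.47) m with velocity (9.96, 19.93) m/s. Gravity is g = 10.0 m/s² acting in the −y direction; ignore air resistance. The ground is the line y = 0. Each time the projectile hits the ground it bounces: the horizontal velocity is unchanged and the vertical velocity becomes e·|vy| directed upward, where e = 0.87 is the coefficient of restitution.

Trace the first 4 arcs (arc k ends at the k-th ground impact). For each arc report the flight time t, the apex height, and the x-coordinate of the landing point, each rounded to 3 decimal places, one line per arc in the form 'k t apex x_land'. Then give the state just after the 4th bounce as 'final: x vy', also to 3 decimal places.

Arc 1: start y=7.470, vy=19.930 → t=4.331, apex=27.330, x_land=43.136, impact vy=-23.380
  bounce: vy ← 0.87·23.380 = 20.340
Arc 2: start y=0.000, vy=20.340 → t=4.068, apex=20.686, x_land=83.654, impact vy=-20.340
  bounce: vy ← 0.87·20.340 = 17.696
Arc 3: start y=0.000, vy=17.696 → t=3.539, apex=15.657, x_land=118.905, impact vy=-17.696
  bounce: vy ← 0.87·17.696 = 15.396
Arc 4: start y=0.000, vy=15.396 → t=3.079, apex=11.851, x_land=149.572, impact vy=-15.396
  bounce: vy ← 0.87·15.396 = 13.394

1 4.331 27.330 43.136
2 4.068 20.686 83.654
3 3.539 15.657 118.905
4 3.079 11.851 149.572
final: 149.572 13.394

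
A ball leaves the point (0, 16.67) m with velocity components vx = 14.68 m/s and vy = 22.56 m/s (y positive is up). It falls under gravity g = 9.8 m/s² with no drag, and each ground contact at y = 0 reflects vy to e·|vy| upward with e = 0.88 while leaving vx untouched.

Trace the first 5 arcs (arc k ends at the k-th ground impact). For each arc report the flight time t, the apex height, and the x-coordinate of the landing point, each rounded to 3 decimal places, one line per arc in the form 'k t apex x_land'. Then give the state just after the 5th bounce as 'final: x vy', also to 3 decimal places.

Arc 1: start y=16.670, vy=22.560 → t=5.252, apex=42.637, x_land=77.097, impact vy=-28.908
  bounce: vy ← 0.88·28.908 = 25.439
Arc 2: start y=0.000, vy=25.439 → t=5.192, apex=33.018, x_land=153.311, impact vy=-25.439
  bounce: vy ← 0.88·25.439 = 22.387
Arc 3: start y=0.000, vy=22.387 → t=4.569, apex=25.569, x_land=220.379, impact vy=-22.387
  bounce: vy ← 0.88·22.387 = 19.700
Arc 4: start y=0.000, vy=19.700 → t=4.020, apex=19.801, x_land=279.399, impact vy=-19.700
  bounce: vy ← 0.88·19.700 = 17.336
Arc 5: start y=0.000, vy=17.336 → t=3.538, apex=15.334, x_land=331.337, impact vy=-17.336
  bounce: vy ← 0.88·17.336 = 15.256

1 5.252 42.637 77.097
2 5.192 33.018 153.311
3 4.569 25.569 220.379
4 4.020 19.801 279.399
5 3.538 15.334 331.337
final: 331.337 15.256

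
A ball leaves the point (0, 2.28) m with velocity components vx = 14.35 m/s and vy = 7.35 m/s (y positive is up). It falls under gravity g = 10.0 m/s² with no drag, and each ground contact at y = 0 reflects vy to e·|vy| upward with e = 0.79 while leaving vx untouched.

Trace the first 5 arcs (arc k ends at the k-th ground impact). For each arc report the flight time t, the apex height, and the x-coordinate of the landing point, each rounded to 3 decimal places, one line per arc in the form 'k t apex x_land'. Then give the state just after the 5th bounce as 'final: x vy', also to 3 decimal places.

Arc 1: start y=2.280, vy=7.350 → t=1.733, apex=4.981, x_land=24.870, impact vy=-9.981
  bounce: vy ← 0.79·9.981 = 7.885
Arc 2: start y=0.000, vy=7.885 → t=1.577, apex=3.109, x_land=47.500, impact vy=-7.885
  bounce: vy ← 0.79·7.885 = 6.229
Arc 3: start y=0.000, vy=6.229 → t=1.246, apex=1.940, x_land=65.378, impact vy=-6.229
  bounce: vy ← 0.79·6.229 = 4.921
Arc 4: start y=0.000, vy=4.921 → t=0.984, apex=1.211, x_land=79.502, impact vy=-4.921
  bounce: vy ← 0.79·4.921 = 3.888
Arc 5: start y=0.000, vy=3.888 → t=0.778, apex=0.756, x_land=90.659, impact vy=-3.888
  bounce: vy ← 0.79·3.888 = 3.071

1 1.733 4.981 24.870
2 1.577 3.109 47.500
3 1.246 1.940 65.378
4 0.984 1.211 79.502
5 0.778 0.756 90.659
final: 90.659 3.071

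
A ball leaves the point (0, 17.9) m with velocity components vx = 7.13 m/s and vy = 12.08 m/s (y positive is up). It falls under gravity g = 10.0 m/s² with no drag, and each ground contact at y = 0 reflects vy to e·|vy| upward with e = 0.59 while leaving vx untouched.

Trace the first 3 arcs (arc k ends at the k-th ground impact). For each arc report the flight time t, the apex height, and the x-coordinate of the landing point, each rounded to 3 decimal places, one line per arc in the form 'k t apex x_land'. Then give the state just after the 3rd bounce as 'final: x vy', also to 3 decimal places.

1 3.453 25.196 24.619
2 2.649 8.771 43.505
3 1.563 3.053 54.648
final: 54.648 4.610

Arc 1: start y=17.900, vy=12.080 → t=3.453, apex=25.196, x_land=24.619, impact vy=-22.448
  bounce: vy ← 0.59·22.448 = 13.244
Arc 2: start y=0.000, vy=13.244 → t=2.649, apex=8.771, x_land=43.505, impact vy=-13.244
  bounce: vy ← 0.59·13.244 = 7.814
Arc 3: start y=0.000, vy=7.814 → t=1.563, apex=3.053, x_land=54.648, impact vy=-7.814
  bounce: vy ← 0.59·7.814 = 4.610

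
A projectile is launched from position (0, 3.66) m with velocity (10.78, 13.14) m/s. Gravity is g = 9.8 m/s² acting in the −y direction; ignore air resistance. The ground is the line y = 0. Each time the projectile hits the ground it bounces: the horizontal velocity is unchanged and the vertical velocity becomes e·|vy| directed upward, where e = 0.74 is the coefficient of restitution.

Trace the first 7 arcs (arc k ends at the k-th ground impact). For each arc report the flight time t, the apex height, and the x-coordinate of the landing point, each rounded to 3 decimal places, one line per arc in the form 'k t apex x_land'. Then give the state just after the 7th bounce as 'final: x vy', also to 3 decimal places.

1 2.936 12.469 31.650
2 2.361 6.828 57.101
3 1.747 3.739 75.935
4 1.293 2.048 89.872
5 0.957 1.121 100.185
6 0.708 0.614 107.817
7 0.524 0.336 113.464
final: 113.464 1.900

Arc 1: start y=3.660, vy=13.140 → t=2.936, apex=12.469, x_land=31.650, impact vy=-15.633
  bounce: vy ← 0.74·15.633 = 11.569
Arc 2: start y=0.000, vy=11.569 → t=2.361, apex=6.828, x_land=57.101, impact vy=-11.569
  bounce: vy ← 0.74·11.569 = 8.561
Arc 3: start y=0.000, vy=8.561 → t=1.747, apex=3.739, x_land=75.935, impact vy=-8.561
  bounce: vy ← 0.74·8.561 = 6.335
Arc 4: start y=0.000, vy=6.335 → t=1.293, apex=2.048, x_land=89.872, impact vy=-6.335
  bounce: vy ← 0.74·6.335 = 4.688
Arc 5: start y=0.000, vy=4.688 → t=0.957, apex=1.121, x_land=100.185, impact vy=-4.688
  bounce: vy ← 0.74·4.688 = 3.469
Arc 6: start y=0.000, vy=3.469 → t=0.708, apex=0.614, x_land=107.817, impact vy=-3.469
  bounce: vy ← 0.74·3.469 = 2.567
Arc 7: start y=0.000, vy=2.567 → t=0.524, apex=0.336, x_land=113.464, impact vy=-2.567
  bounce: vy ← 0.74·2.567 = 1.900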